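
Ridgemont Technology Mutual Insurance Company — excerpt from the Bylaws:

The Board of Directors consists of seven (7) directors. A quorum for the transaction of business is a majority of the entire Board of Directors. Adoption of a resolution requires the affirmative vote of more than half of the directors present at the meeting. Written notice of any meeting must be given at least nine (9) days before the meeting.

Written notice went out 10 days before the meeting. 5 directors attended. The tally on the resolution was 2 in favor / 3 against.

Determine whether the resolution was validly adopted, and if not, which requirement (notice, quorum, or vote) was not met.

Invalid — vote requirement not satisfied.

Notice: 10 days given; 9 required (10 ≥ 9). Satisfied.
Quorum: 5 present; quorum is 4. Satisfied.
Vote: the resolution requires a majority of the directors present (5). A majority of 5 is 3, so 3 affirmative votes are needed; 2 voted in favor. Not satisfied.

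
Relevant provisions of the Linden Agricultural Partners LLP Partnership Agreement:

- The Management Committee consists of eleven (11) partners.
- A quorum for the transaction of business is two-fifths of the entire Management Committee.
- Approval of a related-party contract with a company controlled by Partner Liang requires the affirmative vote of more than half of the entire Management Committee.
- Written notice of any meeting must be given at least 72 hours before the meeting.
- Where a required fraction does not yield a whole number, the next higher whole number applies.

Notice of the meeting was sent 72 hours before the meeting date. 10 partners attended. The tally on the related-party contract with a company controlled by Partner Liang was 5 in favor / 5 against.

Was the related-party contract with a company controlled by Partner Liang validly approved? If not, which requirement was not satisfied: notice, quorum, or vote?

Invalid — vote requirement not satisfied.

Notice: 72 hours given; 72 required (72 ≥ 72). Satisfied.
Quorum: 10 present; quorum is 5. Satisfied.
Vote: the related-party contract with a company controlled by Partner Liang requires a majority of the entire Management Committee (11). A majority of 11 is 6, so 6 affirmative votes are needed; 5 voted in favor. Not satisfied.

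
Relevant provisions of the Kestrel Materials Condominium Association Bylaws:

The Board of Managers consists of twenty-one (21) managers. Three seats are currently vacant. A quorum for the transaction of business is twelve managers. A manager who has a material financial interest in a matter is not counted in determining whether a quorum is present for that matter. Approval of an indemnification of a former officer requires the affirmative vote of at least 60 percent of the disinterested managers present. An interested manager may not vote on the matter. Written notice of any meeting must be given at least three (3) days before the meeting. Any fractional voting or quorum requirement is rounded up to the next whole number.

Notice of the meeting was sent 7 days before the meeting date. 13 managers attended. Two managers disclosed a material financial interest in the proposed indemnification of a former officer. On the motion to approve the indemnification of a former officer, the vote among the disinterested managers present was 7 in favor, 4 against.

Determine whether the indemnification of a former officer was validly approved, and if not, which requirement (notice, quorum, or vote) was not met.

Notice: 7 days given; 3 required (7 ≥ 3). Satisfied.
Quorum: 13 present, but the 2 interested managers do not count, leaving 11. Quorum is 12. Not satisfied.
Vote: the indemnification of a former officer requires three-fifths of the disinterested managers present (13 − 2 = 11). 3/5 of 11 = 6.60, rounded up to 7, so 7 affirmative votes are needed; 7 voted in favor. Satisfied. (Moot — without a quorum no business can be validly transacted.)

Invalid — quorum requirement not satisfied.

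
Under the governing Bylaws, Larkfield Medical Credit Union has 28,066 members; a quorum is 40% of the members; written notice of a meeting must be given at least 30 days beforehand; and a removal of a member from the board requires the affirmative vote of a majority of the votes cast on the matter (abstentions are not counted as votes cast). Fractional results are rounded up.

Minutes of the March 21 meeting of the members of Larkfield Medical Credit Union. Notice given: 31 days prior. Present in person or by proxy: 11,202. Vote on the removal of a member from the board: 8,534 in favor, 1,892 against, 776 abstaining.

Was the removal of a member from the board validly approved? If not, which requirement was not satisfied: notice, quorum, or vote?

Invalid — quorum requirement not satisfied.

Notice: 31 days given; 30 required. Satisfied.
Quorum: 40% of 28,066 = 11,226.40, rounded up to 11,227; 11,202 present. Not satisfied.
Vote: requires a majority of the votes cast (11,202 − 776 abstaining = 10,426); a majority of 10426 is 5214, so 5,214 needed; 8,534 in favor. Satisfied.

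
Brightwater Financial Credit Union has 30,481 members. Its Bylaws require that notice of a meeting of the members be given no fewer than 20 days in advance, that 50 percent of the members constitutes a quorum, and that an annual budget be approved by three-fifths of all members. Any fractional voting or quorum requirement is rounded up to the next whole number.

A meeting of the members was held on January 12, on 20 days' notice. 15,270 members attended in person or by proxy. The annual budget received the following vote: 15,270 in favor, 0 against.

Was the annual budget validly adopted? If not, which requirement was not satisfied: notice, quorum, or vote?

Notice: 20 days given; 20 required. Satisfied.
Quorum: 50% of 30,481 = 15,240.50, rounded up to 15,241; 15,270 present. Satisfied.
Vote: requires three-fifths of all members (30,481); 3/5 of 30481 = 18288.60, rounded up to 18289, so 18,289 needed; 15,270 in favor. Not satisfied.

Invalid — vote requirement not satisfied.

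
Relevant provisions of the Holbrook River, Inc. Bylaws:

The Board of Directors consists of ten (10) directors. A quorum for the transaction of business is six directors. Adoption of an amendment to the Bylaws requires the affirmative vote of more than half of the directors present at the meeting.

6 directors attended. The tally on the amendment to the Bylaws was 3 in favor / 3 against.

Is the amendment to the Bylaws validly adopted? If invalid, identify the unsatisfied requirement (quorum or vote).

Quorum: 6 present; quorum is 6. Satisfied.
Vote: the amendment to the Bylaws requires a majority of the directors present (6). A majority of 6 is 4, so 4 affirmative votes are needed; 3 voted in favor. Not satisfied.

Invalid — vote requirement not satisfied.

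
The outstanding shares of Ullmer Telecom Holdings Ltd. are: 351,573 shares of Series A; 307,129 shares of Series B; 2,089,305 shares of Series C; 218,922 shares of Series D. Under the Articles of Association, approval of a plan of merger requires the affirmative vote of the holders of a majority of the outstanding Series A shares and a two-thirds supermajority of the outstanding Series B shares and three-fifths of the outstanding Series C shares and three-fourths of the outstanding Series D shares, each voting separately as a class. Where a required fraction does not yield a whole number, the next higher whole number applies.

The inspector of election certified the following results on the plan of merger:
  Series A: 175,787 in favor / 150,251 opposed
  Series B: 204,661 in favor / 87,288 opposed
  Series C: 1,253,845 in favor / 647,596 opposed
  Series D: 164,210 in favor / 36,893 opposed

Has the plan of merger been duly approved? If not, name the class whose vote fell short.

Series A: a majority of 351573 is 175787; 175,787 required, 175,787 in favor — approved.
Series B: 2/3 of 307129 = 204752.67, rounded up to 204753; 204,753 required, 204,661 in favor — not approved.
Series C: 3/5 of 2089305 = 1253583; 1,253,583 required, 1,253,845 in favor — approved.
Series D: 3/4 of 218922 = 164191.50, rounded up to 164192; 164,192 required, 164,210 in favor — approved.

Not approved — the Series B shares did not give the required vote.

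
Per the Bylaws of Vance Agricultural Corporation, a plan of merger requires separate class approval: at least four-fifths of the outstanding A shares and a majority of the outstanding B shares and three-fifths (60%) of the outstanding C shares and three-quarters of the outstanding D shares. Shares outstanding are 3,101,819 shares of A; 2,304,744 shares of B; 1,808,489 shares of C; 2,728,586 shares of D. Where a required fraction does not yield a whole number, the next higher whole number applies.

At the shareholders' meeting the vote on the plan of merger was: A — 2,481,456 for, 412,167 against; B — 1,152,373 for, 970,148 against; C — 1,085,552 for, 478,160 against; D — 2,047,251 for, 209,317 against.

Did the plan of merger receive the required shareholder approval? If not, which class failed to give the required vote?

A: 4/5 of 3101819 = 2481455.20, rounded up to 2481456; 2,481,456 required, 2,481,456 in favor — approved.
B: a majority of 2304744 is 1152373; 1,152,373 required, 1,152,373 in favor — approved.
C: 3/5 of 1808489 = 1085093.40, rounded up to 1085094; 1,085,094 required, 1,085,552 in favor — approved.
D: 3/4 of 2728586 = 2046439.50, rounded up to 2046440; 2,046,440 required, 2,047,251 in favor — approved.

Approved — every class gave the required vote.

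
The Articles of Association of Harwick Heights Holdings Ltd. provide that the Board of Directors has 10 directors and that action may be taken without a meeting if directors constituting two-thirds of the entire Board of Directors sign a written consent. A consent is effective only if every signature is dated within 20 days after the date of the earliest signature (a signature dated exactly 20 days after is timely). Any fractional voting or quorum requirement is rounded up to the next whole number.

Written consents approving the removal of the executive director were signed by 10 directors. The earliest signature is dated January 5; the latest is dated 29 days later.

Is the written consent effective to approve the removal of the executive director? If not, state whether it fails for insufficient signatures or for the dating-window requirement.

Signatures required: two-thirds of 10 — 2/3 of 10 = 6.67, rounded up to 7, so 7 needed; 10 signed. Sufficient.
Dating window: the latest signature is 29 days after the earliest; the limit is 20 days. Outside the window.

Not effective — dating-window requirement not satisfied.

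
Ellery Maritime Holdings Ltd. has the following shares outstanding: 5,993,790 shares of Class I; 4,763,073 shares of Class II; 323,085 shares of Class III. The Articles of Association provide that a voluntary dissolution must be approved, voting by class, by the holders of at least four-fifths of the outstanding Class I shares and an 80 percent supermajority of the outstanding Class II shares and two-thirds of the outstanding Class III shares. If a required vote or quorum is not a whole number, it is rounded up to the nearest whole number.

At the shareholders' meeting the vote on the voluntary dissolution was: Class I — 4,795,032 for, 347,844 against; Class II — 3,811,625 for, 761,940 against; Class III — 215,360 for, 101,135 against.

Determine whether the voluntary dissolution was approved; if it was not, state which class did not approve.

Class I: 4/5 of 5993790 = 4795032; 4,795,032 required, 4,795,032 in favor — approved.
Class II: 4/5 of 4763073 = 3810458.40, rounded up to 3810459; 3,810,459 required, 3,811,625 in favor — approved.
Class III: 2/3 of 323085 = 215390; 215,390 required, 215,360 in favor — not approved.

Not approved — the Class III shares did not give the required vote.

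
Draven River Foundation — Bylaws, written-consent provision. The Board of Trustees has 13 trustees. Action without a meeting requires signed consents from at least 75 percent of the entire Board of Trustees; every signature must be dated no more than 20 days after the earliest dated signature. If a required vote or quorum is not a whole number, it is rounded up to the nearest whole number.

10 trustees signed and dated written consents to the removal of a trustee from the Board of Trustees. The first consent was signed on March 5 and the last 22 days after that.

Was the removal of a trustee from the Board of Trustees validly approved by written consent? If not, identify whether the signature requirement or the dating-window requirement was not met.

Not effective — dating-window requirement not satisfied.

Signatures required: at least 75 percent of 13 — 3/4 of 13 = 9.75, rounded up to 10, so 10 needed; 10 signed. Sufficient.
Dating window: the latest signature is 22 days after the earliest; the limit is 20 days. Outside the window.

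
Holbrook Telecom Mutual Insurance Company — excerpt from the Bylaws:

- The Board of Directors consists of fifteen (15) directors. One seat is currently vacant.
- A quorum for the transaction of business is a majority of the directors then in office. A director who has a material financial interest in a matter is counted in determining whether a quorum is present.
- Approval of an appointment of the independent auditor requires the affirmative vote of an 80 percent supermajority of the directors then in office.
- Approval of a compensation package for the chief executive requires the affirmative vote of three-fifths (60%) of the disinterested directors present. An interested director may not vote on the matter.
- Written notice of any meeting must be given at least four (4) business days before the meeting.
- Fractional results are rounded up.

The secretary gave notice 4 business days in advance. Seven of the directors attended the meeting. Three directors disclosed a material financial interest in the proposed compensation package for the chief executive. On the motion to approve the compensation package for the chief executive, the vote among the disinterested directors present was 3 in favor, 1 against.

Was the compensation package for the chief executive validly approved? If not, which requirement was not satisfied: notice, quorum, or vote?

Notice: 4 business days given; 4 required (4 ≥ 4). Satisfied.
Quorum: 7 present (interested directors count toward quorum); quorum is 8. Not satisfied.
Vote: the compensation package for the chief executive requires three-fifths of the disinterested directors present (7 − 3 = 4). 3/5 of 4 = 2.40, rounded up to 3, so 3 affirmative votes are needed; 3 voted in favor. Satisfied. (Moot — without a quorum no business can be validly transacted.)

Invalid — quorum requirement not satisfied.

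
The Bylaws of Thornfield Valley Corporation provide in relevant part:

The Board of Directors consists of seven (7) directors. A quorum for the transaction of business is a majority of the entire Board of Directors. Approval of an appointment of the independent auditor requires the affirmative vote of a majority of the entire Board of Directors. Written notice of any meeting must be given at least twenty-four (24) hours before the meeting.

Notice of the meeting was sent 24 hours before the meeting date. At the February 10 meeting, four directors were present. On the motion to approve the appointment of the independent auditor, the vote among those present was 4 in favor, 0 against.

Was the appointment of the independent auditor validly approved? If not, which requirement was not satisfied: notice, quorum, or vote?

Valid — all requirements satisfied.

Notice: 24 hours given; 24 required (24 ≥ 24). Satisfied.
Quorum: 4 present; quorum is 4. Satisfied.
Vote: the appointment of the independent auditor requires a majority of the entire Board of Directors (7). A majority of 7 is 4, so 4 affirmative votes are needed; 4 voted in favor. Satisfied.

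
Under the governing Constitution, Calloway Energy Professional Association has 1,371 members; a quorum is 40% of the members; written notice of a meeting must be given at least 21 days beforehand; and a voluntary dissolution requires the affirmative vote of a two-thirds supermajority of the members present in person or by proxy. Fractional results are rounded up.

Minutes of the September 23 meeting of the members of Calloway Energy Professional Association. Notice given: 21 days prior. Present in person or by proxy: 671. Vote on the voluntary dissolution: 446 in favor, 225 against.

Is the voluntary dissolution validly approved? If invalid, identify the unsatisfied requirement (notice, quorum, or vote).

Invalid — vote requirement not satisfied.

Notice: 21 days given; 21 required. Satisfied.
Quorum: 40% of 1,371 = 548.40, rounded up to 549; 671 present. Satisfied.
Vote: requires two-thirds of those present (671); 2/3 of 671 = 447.33, rounded up to 448, so 448 needed; 446 in favor. Not satisfied.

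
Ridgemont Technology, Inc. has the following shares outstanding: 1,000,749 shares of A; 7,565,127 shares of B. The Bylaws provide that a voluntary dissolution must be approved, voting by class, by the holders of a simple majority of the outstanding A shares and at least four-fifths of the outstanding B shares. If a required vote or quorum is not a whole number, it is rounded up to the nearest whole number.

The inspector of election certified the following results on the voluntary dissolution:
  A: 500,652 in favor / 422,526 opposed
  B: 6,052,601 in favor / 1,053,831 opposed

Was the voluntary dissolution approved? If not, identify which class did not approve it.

Approved — every class gave the required vote.

A: a majority of 1000749 is 500375; 500,375 required, 500,652 in favor — approved.
B: 4/5 of 7565127 = 6052101.60, rounded up to 6052102; 6,052,102 required, 6,052,601 in favor — approved.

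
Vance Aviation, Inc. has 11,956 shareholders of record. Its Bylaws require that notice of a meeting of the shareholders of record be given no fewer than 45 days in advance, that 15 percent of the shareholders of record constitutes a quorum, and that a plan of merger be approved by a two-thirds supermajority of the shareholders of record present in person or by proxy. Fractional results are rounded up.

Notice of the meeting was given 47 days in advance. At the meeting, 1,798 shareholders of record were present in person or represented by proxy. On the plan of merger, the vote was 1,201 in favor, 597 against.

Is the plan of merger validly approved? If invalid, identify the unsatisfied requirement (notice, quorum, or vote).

Notice: 47 days given; 45 required. Satisfied.
Quorum: 15% of 11,956 = 1,793.40, rounded up to 1,794; 1,798 present. Satisfied.
Vote: requires two-thirds of those present (1,798); 2/3 of 1798 = 1198.67, rounded up to 1199, so 1,199 needed; 1,201 in favor. Satisfied.

Valid — all requirements satisfied.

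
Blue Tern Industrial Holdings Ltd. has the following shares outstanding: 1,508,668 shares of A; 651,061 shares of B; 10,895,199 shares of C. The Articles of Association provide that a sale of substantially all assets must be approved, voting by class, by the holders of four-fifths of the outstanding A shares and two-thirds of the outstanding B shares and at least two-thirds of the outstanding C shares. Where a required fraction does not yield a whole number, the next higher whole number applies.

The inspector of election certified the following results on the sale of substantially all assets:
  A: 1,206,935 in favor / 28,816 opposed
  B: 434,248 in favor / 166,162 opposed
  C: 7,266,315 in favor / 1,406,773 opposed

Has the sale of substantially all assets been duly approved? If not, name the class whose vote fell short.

Approved — every class gave the required vote.

A: 4/5 of 1508668 = 1206934.40, rounded up to 1206935; 1,206,935 required, 1,206,935 in favor — approved.
B: 2/3 of 651061 = 434040.67, rounded up to 434041; 434,041 required, 434,248 in favor — approved.
C: 2/3 of 10895199 = 7263466; 7,263,466 required, 7,266,315 in favor — approved.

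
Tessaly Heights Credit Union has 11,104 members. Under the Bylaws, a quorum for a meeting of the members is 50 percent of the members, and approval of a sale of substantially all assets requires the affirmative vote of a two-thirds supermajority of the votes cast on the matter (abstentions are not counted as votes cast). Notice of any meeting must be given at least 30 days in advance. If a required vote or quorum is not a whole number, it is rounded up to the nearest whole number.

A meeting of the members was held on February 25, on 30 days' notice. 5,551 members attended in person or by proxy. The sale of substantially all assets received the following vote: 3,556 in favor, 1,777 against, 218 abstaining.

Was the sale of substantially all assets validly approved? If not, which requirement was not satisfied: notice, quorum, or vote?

Notice: 30 days given; 30 required. Satisfied.
Quorum: 50% of 11,104 = 5,552; 5,551 present. Not satisfied.
Vote: requires two-thirds of the votes cast (5,551 − 218 abstaining = 5,333); 2/3 of 5333 = 3555.33, rounded up to 3556, so 3,556 needed; 3,556 in favor. Satisfied.

Invalid — quorum requirement not satisfied.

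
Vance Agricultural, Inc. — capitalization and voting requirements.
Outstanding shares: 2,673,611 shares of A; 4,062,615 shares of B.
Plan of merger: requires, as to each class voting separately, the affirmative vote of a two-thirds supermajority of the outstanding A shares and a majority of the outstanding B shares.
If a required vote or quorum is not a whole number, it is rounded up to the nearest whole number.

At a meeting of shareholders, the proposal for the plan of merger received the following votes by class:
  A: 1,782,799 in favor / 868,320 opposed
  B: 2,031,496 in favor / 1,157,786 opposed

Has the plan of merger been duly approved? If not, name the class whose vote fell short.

Approved — every class gave the required vote.

A: 2/3 of 2673611 = 1782407.33, rounded up to 1782408; 1,782,408 required, 1,782,799 in favor — approved.
B: a majority of 4062615 is 2031308; 2,031,308 required, 2,031,496 in favor — approved.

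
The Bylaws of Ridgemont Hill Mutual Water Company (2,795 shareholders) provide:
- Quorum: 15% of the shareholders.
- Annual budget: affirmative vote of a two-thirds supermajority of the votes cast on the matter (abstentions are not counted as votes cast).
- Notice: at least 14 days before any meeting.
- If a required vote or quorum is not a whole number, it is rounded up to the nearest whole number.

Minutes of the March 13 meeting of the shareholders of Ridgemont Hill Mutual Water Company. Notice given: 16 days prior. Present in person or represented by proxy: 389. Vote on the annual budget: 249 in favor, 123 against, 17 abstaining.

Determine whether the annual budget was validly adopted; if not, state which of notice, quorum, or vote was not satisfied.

Notice: 16 days given; 14 required. Satisfied.
Quorum: 15% of 2,795 = 419.25, rounded up to 420; 389 present. Not satisfied.
Vote: requires two-thirds of the votes cast (389 − 17 abstaining = 372); 2/3 of 372 = 248, so 248 needed; 249 in favor. Satisfied.

Invalid — quorum requirement not satisfied.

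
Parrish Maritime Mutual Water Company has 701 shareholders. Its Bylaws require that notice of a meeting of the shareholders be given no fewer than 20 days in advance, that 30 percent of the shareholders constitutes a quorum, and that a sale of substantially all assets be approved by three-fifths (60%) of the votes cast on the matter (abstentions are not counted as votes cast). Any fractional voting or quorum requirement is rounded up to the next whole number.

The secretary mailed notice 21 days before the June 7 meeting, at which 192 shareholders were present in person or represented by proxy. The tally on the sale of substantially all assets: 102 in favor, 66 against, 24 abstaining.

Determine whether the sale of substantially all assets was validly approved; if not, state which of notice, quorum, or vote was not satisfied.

Invalid — quorum requirement not satisfied.

Notice: 21 days given; 20 required. Satisfied.
Quorum: 30% of 701 = 210.30, rounded up to 211; 192 present. Not satisfied.
Vote: requires three-fifths of the votes cast (192 − 24 abstaining = 168); 3/5 of 168 = 100.80, rounded up to 101, so 101 needed; 102 in favor. Satisfied.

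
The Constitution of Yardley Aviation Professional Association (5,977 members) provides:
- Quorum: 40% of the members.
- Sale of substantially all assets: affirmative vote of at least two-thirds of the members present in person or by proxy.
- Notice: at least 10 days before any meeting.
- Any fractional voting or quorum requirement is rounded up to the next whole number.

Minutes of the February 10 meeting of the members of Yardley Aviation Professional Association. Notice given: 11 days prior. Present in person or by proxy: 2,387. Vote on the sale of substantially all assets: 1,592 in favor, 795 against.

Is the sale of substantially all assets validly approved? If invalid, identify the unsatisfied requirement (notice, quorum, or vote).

Invalid — quorum requirement not satisfied.

Notice: 11 days given; 10 required. Satisfied.
Quorum: 40% of 5,977 = 2,390.80, rounded up to 2,391; 2,387 present. Not satisfied.
Vote: requires two-thirds of those present (2,387); 2/3 of 2387 = 1591.33, rounded up to 1592, so 1,592 needed; 1,592 in favor. Satisfied.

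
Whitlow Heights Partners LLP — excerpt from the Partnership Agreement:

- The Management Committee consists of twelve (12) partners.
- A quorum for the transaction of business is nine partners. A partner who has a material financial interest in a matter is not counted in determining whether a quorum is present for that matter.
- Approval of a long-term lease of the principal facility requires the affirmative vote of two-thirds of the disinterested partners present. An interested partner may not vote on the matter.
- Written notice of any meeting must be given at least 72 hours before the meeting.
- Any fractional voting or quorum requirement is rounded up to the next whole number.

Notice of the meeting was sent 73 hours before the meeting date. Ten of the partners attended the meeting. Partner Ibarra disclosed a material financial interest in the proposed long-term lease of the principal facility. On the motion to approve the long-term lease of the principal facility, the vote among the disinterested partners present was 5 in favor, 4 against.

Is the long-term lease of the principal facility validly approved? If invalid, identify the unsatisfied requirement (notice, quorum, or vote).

Notice: 73 hours given; 72 required (73 ≥ 72). Satisfied.
Quorum: 10 present, but the 1 interested partner does not count, leaving 9. Quorum is 9. Satisfied.
Vote: the long-term lease of the principal facility requires two-thirds of the disinterested partners present (10 − 1 = 9). 2/3 of 9 = 6, so 6 affirmative votes are needed; 5 voted in favor. Not satisfied.

Invalid — vote requirement not satisfied.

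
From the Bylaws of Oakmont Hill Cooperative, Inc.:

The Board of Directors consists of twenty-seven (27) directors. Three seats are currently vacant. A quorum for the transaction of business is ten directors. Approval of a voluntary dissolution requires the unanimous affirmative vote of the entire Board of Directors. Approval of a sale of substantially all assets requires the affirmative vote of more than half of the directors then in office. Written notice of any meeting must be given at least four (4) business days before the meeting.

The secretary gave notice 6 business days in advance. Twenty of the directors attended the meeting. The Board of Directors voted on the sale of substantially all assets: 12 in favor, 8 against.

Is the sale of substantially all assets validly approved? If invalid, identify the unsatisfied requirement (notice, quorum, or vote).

Notice: 6 business days given; 4 required (6 ≥ 4). Satisfied.
Quorum: 20 present; quorum is 10. Satisfied.
Vote: the sale of substantially all assets requires a majority of the directors then in office (24). A majority of 24 is 13, so 13 affirmative votes are needed; 12 voted in favor. Not satisfied.

Invalid — vote requirement not satisfied.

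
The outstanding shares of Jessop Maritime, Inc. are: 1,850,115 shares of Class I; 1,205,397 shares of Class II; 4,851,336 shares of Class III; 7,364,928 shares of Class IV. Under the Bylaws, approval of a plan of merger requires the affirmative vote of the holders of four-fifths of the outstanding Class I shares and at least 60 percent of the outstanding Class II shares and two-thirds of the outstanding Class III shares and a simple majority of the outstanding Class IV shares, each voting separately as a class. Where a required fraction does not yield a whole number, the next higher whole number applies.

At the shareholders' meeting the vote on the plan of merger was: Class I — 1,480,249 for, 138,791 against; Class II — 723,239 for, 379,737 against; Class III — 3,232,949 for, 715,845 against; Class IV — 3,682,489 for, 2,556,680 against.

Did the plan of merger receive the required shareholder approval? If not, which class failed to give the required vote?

Class I: 4/5 of 1850115 = 1480092; 1,480,092 required, 1,480,249 in favor — approved.
Class II: 3/5 of 1205397 = 723238.20, rounded up to 723239; 723,239 required, 723,239 in favor — approved.
Class III: 2/3 of 4851336 = 3234224; 3,234,224 required, 3,232,949 in favor — not approved.
Class IV: a majority of 7364928 is 3682465; 3,682,465 required, 3,682,489 in favor — approved.

Not approved — the Class III shares did not give the required vote.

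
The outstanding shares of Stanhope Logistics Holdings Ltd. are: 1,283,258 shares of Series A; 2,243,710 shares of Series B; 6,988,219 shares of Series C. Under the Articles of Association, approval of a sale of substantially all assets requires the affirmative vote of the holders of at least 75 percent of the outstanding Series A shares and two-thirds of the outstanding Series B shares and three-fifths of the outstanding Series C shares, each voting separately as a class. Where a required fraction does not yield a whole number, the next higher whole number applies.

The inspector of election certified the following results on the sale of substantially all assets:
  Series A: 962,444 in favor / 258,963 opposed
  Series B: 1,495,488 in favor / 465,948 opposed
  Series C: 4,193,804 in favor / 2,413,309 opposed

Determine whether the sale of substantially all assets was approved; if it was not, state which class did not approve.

Not approved — the Series B shares did not give the required vote.

Series A: 3/4 of 1283258 = 962443.50, rounded up to 962444; 962,444 required, 962,444 in favor — approved.
Series B: 2/3 of 2243710 = 1495806.67, rounded up to 1495807; 1,495,807 required, 1,495,488 in favor — not approved.
Series C: 3/5 of 6988219 = 4192931.40, rounded up to 4192932; 4,192,932 required, 4,193,804 in favor — approved.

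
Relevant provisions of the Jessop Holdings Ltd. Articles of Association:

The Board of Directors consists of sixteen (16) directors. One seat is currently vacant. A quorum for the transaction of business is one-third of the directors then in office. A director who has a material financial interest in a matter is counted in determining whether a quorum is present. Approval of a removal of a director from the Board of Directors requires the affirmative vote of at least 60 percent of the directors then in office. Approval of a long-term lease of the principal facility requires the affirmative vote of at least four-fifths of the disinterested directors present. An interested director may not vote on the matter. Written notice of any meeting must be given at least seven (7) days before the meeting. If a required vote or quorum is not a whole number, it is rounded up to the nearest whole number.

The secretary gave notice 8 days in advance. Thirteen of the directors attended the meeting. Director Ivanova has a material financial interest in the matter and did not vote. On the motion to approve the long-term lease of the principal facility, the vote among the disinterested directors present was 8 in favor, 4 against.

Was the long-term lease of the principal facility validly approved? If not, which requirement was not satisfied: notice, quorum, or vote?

Notice: 8 days given; 7 required (8 ≥ 7). Satisfied.
Quorum: 13 present (interested directors count toward quorum); quorum is 5. Satisfied.
Vote: the long-term lease of the principal facility requires four-fifths of the disinterested directors present (13 − 1 = 12). 4/5 of 12 = 9.60, rounded up to 10, so 10 affirmative votes are needed; 8 voted in favor. Not satisfied.

Invalid — vote requirement not satisfied.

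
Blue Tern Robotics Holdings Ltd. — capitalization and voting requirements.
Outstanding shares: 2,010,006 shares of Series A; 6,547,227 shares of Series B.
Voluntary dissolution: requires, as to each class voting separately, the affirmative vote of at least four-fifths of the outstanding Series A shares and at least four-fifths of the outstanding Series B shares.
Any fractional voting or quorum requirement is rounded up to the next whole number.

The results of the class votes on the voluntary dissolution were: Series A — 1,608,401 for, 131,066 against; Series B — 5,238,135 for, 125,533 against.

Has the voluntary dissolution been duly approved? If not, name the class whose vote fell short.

Approved — every class gave the required vote.

Series A: 4/5 of 2010006 = 1608004.80, rounded up to 1608005; 1,608,005 required, 1,608,401 in favor — approved.
Series B: 4/5 of 6547227 = 5237781.60, rounded up to 5237782; 5,237,782 required, 5,238,135 in favor — approved.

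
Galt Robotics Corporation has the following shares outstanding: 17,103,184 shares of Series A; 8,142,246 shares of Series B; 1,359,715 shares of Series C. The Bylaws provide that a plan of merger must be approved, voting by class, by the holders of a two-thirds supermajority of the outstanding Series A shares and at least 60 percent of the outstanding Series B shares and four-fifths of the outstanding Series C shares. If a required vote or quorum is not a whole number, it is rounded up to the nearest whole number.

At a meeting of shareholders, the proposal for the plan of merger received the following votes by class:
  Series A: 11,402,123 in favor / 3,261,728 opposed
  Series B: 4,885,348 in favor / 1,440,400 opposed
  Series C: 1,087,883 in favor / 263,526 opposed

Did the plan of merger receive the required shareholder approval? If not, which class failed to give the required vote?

Approved — every class gave the required vote.

Series A: 2/3 of 17103184 = 11402122.67, rounded up to 11402123; 11,402,123 required, 11,402,123 in favor — approved.
Series B: 3/5 of 8142246 = 4885347.60, rounded up to 4885348; 4,885,348 required, 4,885,348 in favor — approved.
Series C: 4/5 of 1359715 = 1087772; 1,087,772 required, 1,087,883 in favor — approved.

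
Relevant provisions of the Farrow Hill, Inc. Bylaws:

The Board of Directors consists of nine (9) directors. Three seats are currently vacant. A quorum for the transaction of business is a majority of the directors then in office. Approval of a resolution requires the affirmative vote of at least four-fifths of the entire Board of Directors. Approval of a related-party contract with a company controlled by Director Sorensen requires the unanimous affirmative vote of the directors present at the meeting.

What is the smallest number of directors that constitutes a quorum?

A majority of 6 is 4.

4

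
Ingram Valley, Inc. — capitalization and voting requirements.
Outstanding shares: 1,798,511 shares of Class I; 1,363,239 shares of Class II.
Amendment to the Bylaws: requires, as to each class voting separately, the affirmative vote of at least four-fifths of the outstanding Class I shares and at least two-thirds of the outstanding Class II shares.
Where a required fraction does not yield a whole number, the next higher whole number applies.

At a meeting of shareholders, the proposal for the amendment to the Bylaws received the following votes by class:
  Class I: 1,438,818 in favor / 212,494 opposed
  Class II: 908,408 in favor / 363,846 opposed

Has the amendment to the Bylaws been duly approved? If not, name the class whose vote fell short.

Class I: 4/5 of 1798511 = 1438808.80, rounded up to 1438809; 1,438,809 required, 1,438,818 in favor — approved.
Class II: 2/3 of 1363239 = 908826; 908,826 required, 908,408 in favor — not approved.

Not approved — the Class II shares did not give the required vote.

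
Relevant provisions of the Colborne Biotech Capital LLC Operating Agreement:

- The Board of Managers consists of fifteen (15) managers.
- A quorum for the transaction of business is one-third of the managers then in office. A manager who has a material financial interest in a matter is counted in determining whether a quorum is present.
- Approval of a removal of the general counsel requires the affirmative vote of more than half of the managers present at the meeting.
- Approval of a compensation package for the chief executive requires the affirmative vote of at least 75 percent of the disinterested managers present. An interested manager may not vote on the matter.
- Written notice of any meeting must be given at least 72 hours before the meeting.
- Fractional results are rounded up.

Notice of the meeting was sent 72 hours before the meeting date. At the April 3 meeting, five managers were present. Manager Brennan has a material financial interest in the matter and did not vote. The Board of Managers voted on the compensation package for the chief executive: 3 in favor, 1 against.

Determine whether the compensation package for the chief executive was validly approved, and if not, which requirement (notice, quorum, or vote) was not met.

Notice: 72 hours given; 72 required (72 ≥ 72). Satisfied.
Quorum: 5 present (interested managers count toward quorum); quorum is 5. Satisfied.
Vote: the compensation package for the chief executive requires three-fourths of the disinterested managers present (5 − 1 = 4). 3/4 of 4 = 3, so 3 affirmative votes are needed; 3 voted in favor. Satisfied.

Valid — all requirements satisfied.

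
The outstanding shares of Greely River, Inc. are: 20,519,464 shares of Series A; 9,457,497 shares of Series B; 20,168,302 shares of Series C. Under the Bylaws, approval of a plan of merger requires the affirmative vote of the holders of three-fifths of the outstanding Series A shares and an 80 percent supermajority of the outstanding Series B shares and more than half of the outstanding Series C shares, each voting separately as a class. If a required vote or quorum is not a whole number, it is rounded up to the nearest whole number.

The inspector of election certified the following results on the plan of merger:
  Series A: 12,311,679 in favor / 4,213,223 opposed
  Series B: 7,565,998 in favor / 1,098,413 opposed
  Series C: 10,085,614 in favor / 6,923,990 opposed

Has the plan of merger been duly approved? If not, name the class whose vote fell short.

Approved — every class gave the required vote.

Series A: 3/5 of 20519464 = 12311678.40, rounded up to 12311679; 12,311,679 required, 12,311,679 in favor — approved.
Series B: 4/5 of 9457497 = 7565997.60, rounded up to 7565998; 7,565,998 required, 7,565,998 in favor — approved.
Series C: a majority of 20168302 is 10084152; 10,084,152 required, 10,085,614 in favor — approved.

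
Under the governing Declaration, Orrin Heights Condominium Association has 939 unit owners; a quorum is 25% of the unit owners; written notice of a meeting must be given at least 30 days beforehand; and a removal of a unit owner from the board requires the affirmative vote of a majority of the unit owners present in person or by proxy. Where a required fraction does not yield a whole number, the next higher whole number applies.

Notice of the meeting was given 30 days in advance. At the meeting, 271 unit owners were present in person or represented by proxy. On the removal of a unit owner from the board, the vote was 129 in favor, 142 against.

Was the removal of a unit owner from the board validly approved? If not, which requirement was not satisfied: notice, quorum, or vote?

Notice: 30 days given; 30 required. Satisfied.
Quorum: 25% of 939 = 234.75, rounded up to 235; 271 present. Satisfied.
Vote: requires a majority of those present (271); a majority of 271 is 136, so 136 needed; 129 in favor. Not satisfied.

Invalid — vote requirement not satisfied.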